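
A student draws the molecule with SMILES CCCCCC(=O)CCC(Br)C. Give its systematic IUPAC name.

Counting along the main chain through the carbonyl gives 10 carbons: the parent is decane.
The highest-priority functional group is a ketone (C=O on an internal carbon), so the name ends in -one.
Choose the numbering such that numbering from this end puts the carbonyl group at C-5 rather than C-6.
This places the carbonyl at C-5; a bromo group at C-2.
Putting it together: 2-bromodecan-5-one.

2-bromodecan-5-one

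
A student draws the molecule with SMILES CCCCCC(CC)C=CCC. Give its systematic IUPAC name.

5-ethyldec-3-ene

The longest carbon chain that includes the multiple bond has 10 carbons, so the parent hydride is decane.
There is one C=C double bond, indicated by the ending -ene.
Choose the numbering such that numbering from this end puts the double bond at C-3 rather than C-7.
This places the double bond between C-3 and C-4; an ethyl group at C-5.
The name is 5-ethyldec-3-ene.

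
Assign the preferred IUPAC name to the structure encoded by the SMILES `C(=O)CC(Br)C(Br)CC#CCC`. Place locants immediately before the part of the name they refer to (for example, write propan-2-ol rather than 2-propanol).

The longest chain bearing the –CHO group and the multiple bond is 9 carbons long (nonane).
The principal characteristic group is an aldehyde (terminal –CHO), named with the suffix -al.
A C≡C triple bond in the chain gives the infix -yne-.
Number the chain so that the aldehyde carbon is C-1 by definition.
That gives the triple bond between C-6 and C-7; bromo groups at C-3 and C-4.
Assembling the pieces gives 3,4-dibromonon-6-ynal.

3,4-dibromonon-6-ynal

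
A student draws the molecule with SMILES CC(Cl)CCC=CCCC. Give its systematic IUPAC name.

8-chloronon-4-ene

The longest chain bearing the multiple bond is 9 carbons long (nonane).
There is one C=C double bond, indicated by the ending -ene.
The numbering direction is chosen so that numbering from this end puts the double bond at C-4 rather than C-5.
With this numbering: the double bond between C-4 and C-5; a chloro group at C-8.
Putting it together: 8-chloronon-4-ene.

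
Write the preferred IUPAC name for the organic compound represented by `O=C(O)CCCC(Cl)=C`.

5-chlorohex-5-enoic acid

Counting along the main chain through the –COOH group and the multiple bond gives 6 carbons: the parent is hexane.
The highest-priority functional group is a carboxylic acid (terminal –COOH), so the name ends in -oic acid.
A C=C double bond in the chain gives the infix -ene-.
Number the chain so that the carboxylic acid carbon is C-1 by definition.
That gives the double bond between C-5 and C-6; a chloro group at C-5.
The name is 5-chlorohex-5-enoic acid.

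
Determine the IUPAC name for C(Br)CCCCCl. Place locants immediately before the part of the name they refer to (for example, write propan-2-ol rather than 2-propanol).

The parent chain contains 5 carbons (pentane).
The numbering direction is chosen so that the locant sets are identical either way, so the alphabetically earlier bromo substituent takes the lower locant (1 rather than 5).
This places a bromo group at C-1; a chloro group at C-5.
The substituents are ordered alphabetically, ignoring any di-/tri- multipliers.
Putting it together: 1-bromo-5-chloropentane.

1-bromo-5-chloropentane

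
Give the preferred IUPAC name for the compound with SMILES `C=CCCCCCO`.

The longest chain bearing the –OH group and the multiple bond is 7 carbons long (heptane).
The principal characteristic group is an alcohol (–OH), named with the suffix -ol.
There is one C=C double bond, indicated by the ending -ene.
The numbering direction is chosen so that numbering from this end puts the hydroxyl group at C-1 rather than C-7.
That gives the hydroxyl at C-1; the double bond between C-6 and C-7.
Assembling the pieces gives hept-6-en-1-ol.

hept-6-en-1-ol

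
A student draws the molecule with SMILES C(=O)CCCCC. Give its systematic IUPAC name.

The longest chain bearing the –CHO group is 6 carbons long (hexane).
The highest-priority functional group is an aldehyde (terminal –CHO), so the name ends in -al.
The numbering direction is chosen so that the aldehyde carbon is C-1 by definition.
The name is hexanal.

hexanal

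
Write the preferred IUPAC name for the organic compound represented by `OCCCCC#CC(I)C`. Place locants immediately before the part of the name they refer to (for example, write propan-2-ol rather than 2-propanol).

The longest chain bearing the –OH group and the multiple bond is 8 carbons long (octane).
The highest-priority functional group is an alcohol (–OH), so the name ends in -ol.
A C≡C triple bond in the chain gives the infix -yne-.
Choose the numbering such that numbering from this end puts the hydroxyl group at C-1 rather than C-8.
With this numbering: the hydroxyl at C-1; the triple bond between C-5 and C-6; an iodo group at C-7.
The name is 7-iodooct-5-yn-1-ol.

7-iodooct-5-yn-1-ol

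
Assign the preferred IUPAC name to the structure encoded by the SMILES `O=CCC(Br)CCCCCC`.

Counting along the main chain through the –CHO group gives 9 carbons: the parent is nonane.
The principal characteristic group is an aldehyde (terminal –CHO), named with the suffix -al.
Number the chain so that the aldehyde carbon is C-1 by definition.
This places a bromo group at C-3.
The name is 3-bromononanal.

3-bromononanal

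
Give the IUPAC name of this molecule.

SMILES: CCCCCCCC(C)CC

The longest continuous carbon chain has 10 atoms, so the parent hydride is decane.
The numbering direction is chosen so that the substituent locant set {3} is lower than {8} at the first point of difference.
This places a methyl group at C-3.
Assembling the pieces gives 3-methyldecane.

3-methyldecane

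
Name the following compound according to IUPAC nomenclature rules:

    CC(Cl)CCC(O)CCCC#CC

2-chloroundec-9-yn-5-ol

Counting along the main chain through the –OH group and the multiple bond gives 11 carbons: the parent is undecane.
An alcohol (–OH) is the principal characteristic group, giving the suffix -ol.
A C≡C triple bond in the chain gives the infix -yne-.
Choose the numbering such that numbering from this end puts the hydroxyl group at C-5 rather than C-7.
That gives the hydroxyl at C-5; the triple bond between C-9 and C-10; a chloro group at C-2.
Assembling the pieces gives 2-chloroundec-9-yn-5-ol.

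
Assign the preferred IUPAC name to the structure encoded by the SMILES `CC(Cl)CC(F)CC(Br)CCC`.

The parent chain contains 9 carbons (nonane).
The numbering direction is chosen so that the substituent locant set {2,4,6} is lower than {4,6,8} at the first point of difference.
With this numbering: a bromo group at C-6; a chloro group at C-2; a fluoro group at C-4.
The substituents are ordered alphabetically, ignoring any di-/tri- multipliers.
Putting it together: 6-bromo-2-chloro-4-fluorononane.

6-bromo-2-chloro-4-fluorononane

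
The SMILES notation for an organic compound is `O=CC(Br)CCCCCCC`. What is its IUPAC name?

2-bromononanal

The longest chain bearing the –CHO group is 9 carbons long (nonane).
The principal characteristic group is an aldehyde (terminal –CHO), named with the suffix -al.
The numbering direction is chosen so that the aldehyde carbon is C-1 by definition.
With this numbering: a bromo group at C-2.
Assembling the pieces gives 2-bromononanal.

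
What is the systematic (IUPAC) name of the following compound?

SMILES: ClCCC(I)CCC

The longest carbon chain is 6 atoms: the parent is hexane.
The numbering direction is chosen so that the substituent locant set {1,3} is lower than {4,6} at the first point of difference.
This places a chloro group at C-1; an iodo group at C-3.
Substituent prefixes are cited in alphabetical order (multiplying prefixes like di-/tri- are ignored for ordering).
Assembling the pieces gives 1-chloro-3-iodohexane.

1-chloro-3-iodohexane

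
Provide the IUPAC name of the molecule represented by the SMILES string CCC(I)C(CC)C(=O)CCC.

The longest chain bearing the carbonyl is 8 carbons long (octane).
The principal characteristic group is a ketone (C=O on an internal carbon), named with the suffix -one.
Number the chain so that numbering from this end puts the carbonyl group at C-4 rather than C-5.
That gives the carbonyl at C-4; an ethyl group at C-5; an iodo group at C-6.
Prefixes are listed alphabetically: ethyl, iodo.
Assembling the pieces gives 5-ethyl-6-iodooctan-4-one.

5-ethyl-6-iodooctan-4-one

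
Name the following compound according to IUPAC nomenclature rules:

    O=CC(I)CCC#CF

The longest chain bearing the –CHO group and the multiple bond is 6 carbons long (hexane).
The highest-priority functional group is an aldehyde (terminal –CHO), so the name ends in -al.
The chain contains a C≡C triple bond, so the unsaturation ending is -yne.
The numbering direction is chosen so that the aldehyde carbon is C-1 by definition.
This places the triple bond between C-5 and C-6; a fluoro group at C-6; an iodo group at C-2.
Substituent prefixes are cited in alphabetical order (multiplying prefixes like di-/tri- are ignored for ordering).
The name is 6-fluoro-2-iodohex-5-ynal.

6-fluoro-2-iodohex-5-ynal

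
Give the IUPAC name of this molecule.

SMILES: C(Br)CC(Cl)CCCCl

The longest carbon chain is 6 atoms: the parent is hexane.
The numbering direction is chosen so that the substituent locant set {1,3,6} is lower than {1,4,6} at the first point of difference.
That gives a bromo group at C-1; chloro groups at C-3 and C-6.
Prefixes are listed alphabetically: bromo, chloro.
Assembling the pieces gives 1-bromo-3,6-dichlorohexane.

1-bromo-3,6-dichlorohexane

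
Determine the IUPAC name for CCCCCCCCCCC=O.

Counting along the main chain through the –CHO group gives 11 carbons: the parent is undecane.
The principal characteristic group is an aldehyde (terminal –CHO), named with the suffix -al.
The numbering direction is chosen so that the aldehyde carbon is C-1 by definition.
Putting it together: undecanal.

undecanal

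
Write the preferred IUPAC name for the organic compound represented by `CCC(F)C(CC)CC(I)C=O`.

The longest chain bearing the –CHO group is 7 carbons long (heptane).
An aldehyde (terminal –CHO) is the principal characteristic group, giving the suffix -al.
Number the chain so that the aldehyde carbon is C-1 by definition.
With this numbering: an ethyl group at C-4; a fluoro group at C-5; an iodo group at C-2.
Prefixes are listed alphabetically: ethyl, fluoro, iodo.
Putting it together: 4-ethyl-5-fluoro-2-iodoheptanal.

4-ethyl-5-fluoro-2-iodoheptanal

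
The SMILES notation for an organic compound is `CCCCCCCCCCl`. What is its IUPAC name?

1-chlorononane

The longest continuous carbon chain has 9 atoms, so the parent hydride is nonane.
Choose the numbering such that the substituent locant set {1} is lower than {9} at the first point of difference.
That gives a chloro group at C-1.
The name is 1-chlorononane.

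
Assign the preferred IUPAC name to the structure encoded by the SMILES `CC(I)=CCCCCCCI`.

2,9-diiodonon-2-ene

The longest chain bearing the multiple bond is 9 carbons long (nonane).
The chain contains a C=C double bond, so the unsaturation ending is -ene.
Number the chain so that numbering from this end puts the double bond at C-2 rather than C-7.
That gives the double bond between C-2 and C-3; iodo groups at C-2 and C-9.
The name is 2,9-diiodonon-2-ene.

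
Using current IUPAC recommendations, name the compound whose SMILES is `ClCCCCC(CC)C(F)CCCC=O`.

The longest carbon chain that includes the –CHO group has 10 carbons, so the parent hydride is decane.
An aldehyde (terminal –CHO) is the principal characteristic group, giving the suffix -al.
The numbering direction is chosen so that the aldehyde carbon is C-1 by definition.
With this numbering: a chloro group at C-10; an ethyl group at C-6; a fluoro group at C-5.
The substituents are ordered alphabetically, ignoring any di-/tri- multipliers.
Assembling the pieces gives 10-chloro-6-ethyl-5-fluorodecanal.

10-chloro-6-ethyl-5-fluorodecanal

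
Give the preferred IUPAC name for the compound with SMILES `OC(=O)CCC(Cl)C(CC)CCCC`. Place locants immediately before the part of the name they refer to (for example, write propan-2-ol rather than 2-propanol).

4-chloro-5-ethylnonanoic acid

The longest carbon chain that includes the –COOH group has 9 carbons, so the parent hydride is nonane.
A carboxylic acid (terminal –COOH) is the principal characteristic group, giving the suffix -oic acid.
The numbering direction is chosen so that the carboxylic acid carbon is C-1 by definition.
With this numbering: a chloro group at C-4; an ethyl group at C-5.
The substituents are ordered alphabetically, ignoring any di-/tri- multipliers.
Assembling the pieces gives 4-chloro-5-ethylnonanoic acid.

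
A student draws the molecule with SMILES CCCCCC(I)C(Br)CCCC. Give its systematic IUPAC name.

The longest carbon chain is 11 atoms: the parent is undecane.
Choose the numbering such that the substituent locant set {5,6} is lower than {6,7} at the first point of difference.
With this numbering: a bromo group at C-5; an iodo group at C-6.
Substituent prefixes are cited in alphabetical order (multiplying prefixes like di-/tri- are ignored for ordering).
Putting it together: 5-bromo-6-iodoundecane.

5-bromo-6-iodoundecane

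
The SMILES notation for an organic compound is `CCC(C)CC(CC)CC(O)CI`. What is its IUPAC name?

4-ethyl-1-iodo-6-methyloctan-2-ol

The longest carbon chain that includes the –OH group has 8 carbons, so the parent hydride is octane.
The principal characteristic group is an alcohol (–OH), named with the suffix -ol.
The numbering direction is chosen so that numbering from this end puts the hydroxyl group at C-2 rather than C-7.
This places the hydroxyl at C-2; an ethyl group at C-4; an iodo group at C-1; a methyl group at C-6.
Substituent prefixes are cited in alphabetical order (multiplying prefixes like di-/tri- are ignored for ordering).
Putting it together: 4-ethyl-1-iodo-6-methyloctan-2-ol.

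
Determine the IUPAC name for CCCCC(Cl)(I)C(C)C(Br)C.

The parent chain contains 8 carbons (octane).
The numbering direction is chosen so that the substituent locant set {2,3,4,4} is lower than {5,5,6,7} at the first point of difference.
With this numbering: a bromo group at C-2; a chloro group at C-4; an iodo group at C-4; a methyl group at C-3.
The substituents are ordered alphabetically, ignoring any di-/tri- multipliers.
Putting it together: 2-bromo-4-chloro-4-iodo-3-methyloctane.

2-bromo-4-chloro-4-iodo-3-methyloctane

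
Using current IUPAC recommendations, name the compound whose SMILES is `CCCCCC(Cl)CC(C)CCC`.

The longest continuous carbon chain has 11 atoms, so the parent hydride is undecane.
Choose the numbering such that the substituent locant set {4,6} is lower than {6,8} at the first point of difference.
This places a chloro group at C-6; a methyl group at C-4.
Substituent prefixes are cited in alphabetical order (multiplying prefixes like di-/tri- are ignored for ordering).
Putting it together: 6-chloro-4-methylundecane.

6-chloro-4-methylundecane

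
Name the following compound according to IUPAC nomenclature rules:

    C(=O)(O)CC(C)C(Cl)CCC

The longest carbon chain that includes the –COOH group has 7 carbons, so the parent hydride is heptane.
The highest-priority functional group is a carboxylic acid (terminal –COOH), so the name ends in -oic acid.
The numbering direction is chosen so that the carboxylic acid carbon is C-1 by definition.
That gives a chloro group at C-4; a methyl group at C-3.
Substituent prefixes are cited in alphabetical order (multiplying prefixes like di-/tri- are ignored for ordering).
Assembling the pieces gives 4-chloro-3-methylheptanoic acid.

4-chloro-3-methylheptanoic acid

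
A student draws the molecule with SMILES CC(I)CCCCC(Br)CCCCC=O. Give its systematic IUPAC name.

The longest carbon chain that includes the –CHO group has 12 carbons, so the parent hydride is dodecane.
The principal characteristic group is an aldehyde (terminal –CHO), named with the suffix -al.
Number the chain so that the aldehyde carbon is C-1 by definition.
With this numbering: a bromo group at C-6; an iodo group at C-11.
Substituent prefixes are cited in alphabetical order (multiplying prefixes like di-/tri- are ignored for ordering).
The name is 6-bromo-11-iodododecanal.

6-bromo-11-iodododecanal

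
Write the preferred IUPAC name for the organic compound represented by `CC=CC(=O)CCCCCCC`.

The longest chain bearing the carbonyl and the multiple bond is 11 carbons long (undecane).
A ketone (C=O on an internal carbon) is the principal characteristic group, giving the suffix -one.
There is one C=C double bond, indicated by the ending -ene.
Choose the numbering such that numbering from this end puts the carbonyl group at C-4 rather than C-8.
That gives the carbonyl at C-4; the double bond between C-2 and C-3.
Assembling the pieces gives undec-2-en-4-one.

undec-2-en-4-one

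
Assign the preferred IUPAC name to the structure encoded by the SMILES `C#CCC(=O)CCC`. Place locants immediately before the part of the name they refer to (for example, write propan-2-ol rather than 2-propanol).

hept-1-yn-4-one

Counting along the main chain through the carbonyl and the multiple bond gives 7 carbons: the parent is heptane.
The highest-priority functional group is a ketone (C=O on an internal carbon), so the name ends in -one.
The chain contains a C≡C triple bond, so the unsaturation ending is -yne.
The numbering direction is chosen so that numbering from this end puts the triple bond at C-1 rather than C-6.
This places the carbonyl at C-4; the triple bond between C-1 and C-2.
The name is hept-1-yn-4-one.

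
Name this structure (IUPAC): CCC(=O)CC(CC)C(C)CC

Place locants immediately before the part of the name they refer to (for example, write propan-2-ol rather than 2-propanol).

The longest chain bearing the carbonyl is 8 carbons long (octane).
The principal characteristic group is a ketone (C=O on an internal carbon), named with the suffix -one.
The numbering direction is chosen so that numbering from this end puts the carbonyl group at C-3 rather than C-6.
That gives the carbonyl at C-3; an ethyl group at C-5; a methyl group at C-6.
The substituents are ordered alphabetically, ignoring any di-/tri- multipliers.
Assembling the pieces gives 5-ethyl-6-methyloctan-3-one.

5-ethyl-6-methyloctan-3-one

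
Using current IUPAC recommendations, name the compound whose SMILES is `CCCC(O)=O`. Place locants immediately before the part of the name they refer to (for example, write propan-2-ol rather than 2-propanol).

butanoic acid

Counting along the main chain through the –COOH group gives 4 carbons: the parent is butane.
The principal characteristic group is a carboxylic acid (terminal –COOH), named with the suffix -oic acid.
Choose the numbering such that the carboxylic acid carbon is C-1 by definition.
The name is butanoic acid.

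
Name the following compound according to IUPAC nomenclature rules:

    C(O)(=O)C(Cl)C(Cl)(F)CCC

2,3-dichloro-3-fluorohexanoic acid

The longest carbon chain that includes the –COOH group has 6 carbons, so the parent hydride is hexane.
The highest-priority functional group is a carboxylic acid (terminal –COOH), so the name ends in -oic acid.
The numbering direction is chosen so that the carboxylic acid carbon is C-1 by definition.
With this numbering: chloro groups at C-2 and C-3; a fluoro group at C-3.
The substituents are ordered alphabetically, ignoring any di-/tri- multipliers.
The name is 2,3-dichloro-3-fluorohexanoic acid.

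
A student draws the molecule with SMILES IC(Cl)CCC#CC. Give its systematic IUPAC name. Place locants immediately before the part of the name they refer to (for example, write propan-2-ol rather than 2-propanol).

6-chloro-6-iodohex-2-yne

Counting along the main chain through the multiple bond gives 6 carbons: the parent is hexane.
The chain contains a C≡C triple bond, so the unsaturation ending is -yne.
Number the chain so that numbering from this end puts the triple bond at C-2 rather than C-4.
That gives the triple bond between C-2 and C-3; a chloro group at C-6; an iodo group at C-6.
Prefixes are listed alphabetically: chloro, iodo.
The name is 6-chloro-6-iodohex-2-yne.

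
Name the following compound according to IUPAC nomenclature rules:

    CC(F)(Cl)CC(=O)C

The longest chain bearing the carbonyl is 5 carbons long (pentane).
The highest-priority functional group is a ketone (C=O on an internal carbon), so the name ends in -one.
The numbering direction is chosen so that numbering from this end puts the carbonyl group at C-2 rather than C-4.
That gives the carbonyl at C-2; a chloro group at C-4; a fluoro group at C-4.
Prefixes are listed alphabetically: chloro, fluoro.
Assembling the pieces gives 4-chloro-4-fluoropentan-2-one.

4-chloro-4-fluoropentan-2-one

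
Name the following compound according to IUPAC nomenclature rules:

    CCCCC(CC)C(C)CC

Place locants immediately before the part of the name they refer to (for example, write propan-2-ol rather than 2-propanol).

The longest continuous carbon chain has 8 atoms, so the parent hydride is octane.
The numbering direction is chosen so that the substituent locant set {3,4} is lower than {5,6} at the first point of difference.
With this numbering: an ethyl group at C-4; a methyl group at C-3.
Substituent prefixes are cited in alphabetical order (multiplying prefixes like di-/tri- are ignored for ordering).
Putting it together: 4-ethyl-3-methyloctane.

4-ethyl-3-methyloctane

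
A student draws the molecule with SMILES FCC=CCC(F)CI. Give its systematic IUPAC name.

Counting along the main chain through the multiple bond gives 6 carbons: the parent is hexane.
There is one C=C double bond, indicated by the ending -ene.
The numbering direction is chosen so that numbering from this end puts the double bond at C-2 rather than C-4.
That gives the double bond between C-2 and C-3; fluoro groups at C-1 and C-5; an iodo group at C-6.
The substituents are ordered alphabetically, ignoring any di-/tri- multipliers.
The name is 1,5-difluoro-6-iodohex-2-ene.

1,5-difluoro-6-iodohex-2-ene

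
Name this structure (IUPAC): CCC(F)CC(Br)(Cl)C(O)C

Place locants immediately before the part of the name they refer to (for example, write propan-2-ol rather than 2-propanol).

Counting along the main chain through the –OH group gives 7 carbons: the parent is heptane.
An alcohol (–OH) is the principal characteristic group, giving the suffix -ol.
Choose the numbering such that numbering from this end puts the hydroxyl group at C-2 rather than C-6.
That gives the hydroxyl at C-2; a bromo group at C-3; a chloro group at C-3; a fluoro group at C-5.
Prefixes are listed alphabetically: bromo, chloro, fluoro.
Putting it together: 3-bromo-3-chloro-5-fluoroheptan-2-ol.

3-bromo-3-chloro-5-fluoroheptan-2-ol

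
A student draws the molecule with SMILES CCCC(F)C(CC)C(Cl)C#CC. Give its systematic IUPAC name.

4-chloro-5-ethyl-6-fluoronon-2-yne

Counting along the main chain through the multiple bond gives 9 carbons: the parent is nonane.
A C≡C triple bond in the chain gives the infix -yne-.
The numbering direction is chosen so that numbering from this end puts the triple bond at C-2 rather than C-7.
With this numbering: the triple bond between C-2 and C-3; a chloro group at C-4; an ethyl group at C-5; a fluoro group at C-6.
Prefixes are listed alphabetically: chloro, ethyl, fluoro.
Putting it together: 4-chloro-5-ethyl-6-fluoronon-2-yne.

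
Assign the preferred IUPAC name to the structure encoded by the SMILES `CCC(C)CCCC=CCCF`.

1-fluoro-8-methyldec-3-ene

Counting along the main chain through the multiple bond gives 10 carbons: the parent is decane.
There is one C=C double bond, indicated by the ending -ene.
The numbering direction is chosen so that numbering from this end puts the double bond at C-3 rather than C-7.
This places the double bond between C-3 and C-4; a fluoro group at C-1; a methyl group at C-8.
Substituent prefixes are cited in alphabetical order (multiplying prefixes like di-/tri- are ignored for ordering).
Putting it together: 1-fluoro-8-methyldec-3-ene.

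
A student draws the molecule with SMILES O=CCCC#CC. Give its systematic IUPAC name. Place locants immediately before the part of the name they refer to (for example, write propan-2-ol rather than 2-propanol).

hex-4-ynal

Counting along the main chain through the –CHO group and the multiple bond gives 6 carbons: the parent is hexane.
The principal characteristic group is an aldehyde (terminal –CHO), named with the suffix -al.
The chain contains a C≡C triple bond, so the unsaturation ending is -yne.
Choose the numbering such that the aldehyde carbon is C-1 by definition.
That gives the triple bond between C-4 and C-5.
The name is hex-4-ynal.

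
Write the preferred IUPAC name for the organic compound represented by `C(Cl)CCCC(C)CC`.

The longest carbon chain is 7 atoms: the parent is heptane.
The numbering direction is chosen so that the substituent locant set {1,5} is lower than {3,7} at the first point of difference.
This places a chloro group at C-1; a methyl group at C-5.
The substituents are ordered alphabetically, ignoring any di-/tri- multipliers.
The name is 1-chloro-5-methylheptane.

1-chloro-5-methylheptane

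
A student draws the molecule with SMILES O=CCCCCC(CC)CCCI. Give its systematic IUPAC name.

The longest carbon chain that includes the –CHO group has 9 carbons, so the parent hydride is nonane.
The principal characteristic group is an aldehyde (terminal –CHO), named with the suffix -al.
Number the chain so that the aldehyde carbon is C-1 by definition.
This places an ethyl group at C-6; an iodo group at C-9.
Prefixes are listed alphabetically: ethyl, iodo.
Putting it together: 6-ethyl-9-iodononanal.

6-ethyl-9-iodononanal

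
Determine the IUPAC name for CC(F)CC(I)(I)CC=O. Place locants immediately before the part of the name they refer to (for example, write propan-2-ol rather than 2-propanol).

5-fluoro-3,3-diiodohexanal

The longest carbon chain that includes the –CHO group has 6 carbons, so the parent hydride is hexane.
The principal characteristic group is an aldehyde (terminal –CHO), named with the suffix -al.
The numbering direction is chosen so that the aldehyde carbon is C-1 by definition.
That gives a fluoro group at C-5; two iodo groups at C-3.
Substituent prefixes are cited in alphabetical order (multiplying prefixes like di-/tri- are ignored for ordering).
Assembling the pieces gives 5-fluoro-3,3-diiodohexanal.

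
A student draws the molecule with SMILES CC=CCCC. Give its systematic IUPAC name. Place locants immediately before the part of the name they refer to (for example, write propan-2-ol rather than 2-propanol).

Counting along the main chain through the multiple bond gives 6 carbons: the parent is hexane.
There is one C=C double bond, indicated by the ending -ene.
Choose the numbering such that numbering from this end puts the double bond at C-2 rather than C-4.
That gives the double bond between C-2 and C-3.
Putting it together: hex-2-ene.

hex-2-ene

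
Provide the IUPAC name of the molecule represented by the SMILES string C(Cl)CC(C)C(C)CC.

1-chloro-3,4-dimethylhexane

The longest continuous carbon chain has 6 atoms, so the parent hydride is hexane.
The numbering direction is chosen so that the substituent locant set {1,3,4} is lower than {3,4,6} at the first point of difference.
That gives a chloro group at C-1; methyl groups at C-3 and C-4.
The substituents are ordered alphabetically, ignoring any di-/tri- multipliers.
The name is 1-chloro-3,4-dimethylhexane.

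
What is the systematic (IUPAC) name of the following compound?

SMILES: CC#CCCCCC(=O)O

The longest carbon chain that includes the –COOH group and the multiple bond has 8 carbons, so the parent hydride is octane.
A carboxylic acid (terminal –COOH) is the principal characteristic group, giving the suffix -oic acid.
A C≡C triple bond in the chain gives the infix -yne-.
Choose the numbering such that the carboxylic acid carbon is C-1 by definition.
This places the triple bond between C-6 and C-7.
The name is oct-6-ynoic acid.

oct-6-ynoic acid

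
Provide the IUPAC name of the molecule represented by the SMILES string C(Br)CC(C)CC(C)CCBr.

The parent chain contains 7 carbons (heptane).
Both numbering directions give the same locant set; either may be used.
That gives bromo groups at C-1 and C-7; methyl groups at C-3 and C-5.
The substituents are ordered alphabetically, ignoring any di-/tri- multipliers.
The name is 1,7-dibromo-3,5-dimethylheptane.

1,7-dibromo-3,5-dimethylheptane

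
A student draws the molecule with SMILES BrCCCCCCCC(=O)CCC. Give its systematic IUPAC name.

The longest chain bearing the carbonyl is 11 carbons long (undecane).
The highest-priority functional group is a ketone (C=O on an internal carbon), so the name ends in -one.
Choose the numbering such that numbering from this end puts the carbonyl group at C-4 rather than C-8.
This places the carbonyl at C-4; a bromo group at C-11.
Assembling the pieces gives 11-bromoundecan-4-one.

11-bromoundecan-4-one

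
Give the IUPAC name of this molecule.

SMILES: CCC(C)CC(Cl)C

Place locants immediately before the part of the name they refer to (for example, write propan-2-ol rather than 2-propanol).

2-chloro-4-methylhexane

The parent chain contains 6 carbons (hexane).
Number the chain so that the substituent locant set {2,4} is lower than {3,5} at the first point of difference.
That gives a chloro group at C-2; a methyl group at C-4.
Prefixes are listed alphabetically: chloro, methyl.
Putting it together: 2-chloro-4-methylhexane.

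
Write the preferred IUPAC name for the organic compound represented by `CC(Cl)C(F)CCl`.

The longest continuous carbon chain has 4 atoms, so the parent hydride is butane.
The numbering direction is chosen so that the substituent locant set {1,2,3} is lower than {2,3,4} at the first point of difference.
With this numbering: chloro groups at C-1 and C-3; a fluoro group at C-2.
Substituent prefixes are cited in alphabetical order (multiplying prefixes like di-/tri- are ignored for ordering).
Assembling the pieces gives 1,3-dichloro-2-fluorobutane.

1,3-dichloro-2-fluorobutane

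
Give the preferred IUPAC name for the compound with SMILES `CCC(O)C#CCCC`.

oct-4-yn-3-ol

Counting along the main chain through the –OH group and the multiple bond gives 8 carbons: the parent is octane.
An alcohol (–OH) is the principal characteristic group, giving the suffix -ol.
There is one C≡C triple bond, indicated by the ending -yne.
Number the chain so that numbering from this end puts the hydroxyl group at C-3 rather than C-6.
This places the hydroxyl at C-3; the triple bond between C-4 and C-5.
Putting it together: oct-4-yn-3-ol.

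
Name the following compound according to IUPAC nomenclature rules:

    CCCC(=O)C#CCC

oct-5-yn-4-one

The longest chain bearing the carbonyl and the multiple bond is 8 carbons long (octane).
The highest-priority functional group is a ketone (C=O on an internal carbon), so the name ends in -one.
A C≡C triple bond in the chain gives the infix -yne-.
Choose the numbering such that numbering from this end puts the carbonyl group at C-4 rather than C-5.
That gives the carbonyl at C-4; the triple bond between C-5 and C-6.
Assembling the pieces gives oct-5-yn-4-one.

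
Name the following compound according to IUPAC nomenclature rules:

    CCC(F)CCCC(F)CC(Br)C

The parent chain contains 10 carbons (decane).
Number the chain so that the substituent locant set {2,4,8} is lower than {3,7,9} at the first point of difference.
That gives a bromo group at C-2; fluoro groups at C-4 and C-8.
Substituent prefixes are cited in alphabetical order (multiplying prefixes like di-/tri- are ignored for ordering).
Putting it together: 2-bromo-4,8-difluorodecane.

2-bromo-4,8-difluorodecane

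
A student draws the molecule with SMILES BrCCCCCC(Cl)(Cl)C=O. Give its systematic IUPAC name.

The longest carbon chain that includes the –CHO group has 7 carbons, so the parent hydride is heptane.
The highest-priority functional group is an aldehyde (terminal –CHO), so the name ends in -al.
Choose the numbering such that the aldehyde carbon is C-1 by definition.
That gives a bromo group at C-7; two chloro groups at C-2.
Prefixes are listed alphabetically: bromo, chloro.
The name is 7-bromo-2,2-dichloroheptanal.

7-bromo-2,2-dichloroheptanal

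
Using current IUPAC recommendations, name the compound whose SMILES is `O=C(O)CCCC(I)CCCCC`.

The longest chain bearing the –COOH group is 10 carbons long (decane).
The highest-priority functional group is a carboxylic acid (terminal –COOH), so the name ends in -oic acid.
The numbering direction is chosen so that the carboxylic acid carbon is C-1 by definition.
This places an iodo group at C-5.
Assembling the pieces gives 5-iododecanoic acid.

5-iododecanoic acid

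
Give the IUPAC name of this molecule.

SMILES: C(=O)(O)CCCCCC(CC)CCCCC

7-ethyldodecanoic acid

The longest chain bearing the –COOH group is 12 carbons long (dodecane).
A carboxylic acid (terminal –COOH) is the principal characteristic group, giving the suffix -oic acid.
The numbering direction is chosen so that the carboxylic acid carbon is C-1 by definition.
That gives an ethyl group at C-7.
Assembling the pieces gives 7-ethyldodecanoic acid.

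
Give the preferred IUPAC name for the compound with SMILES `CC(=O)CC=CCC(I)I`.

The longest carbon chain that includes the carbonyl and the multiple bond has 7 carbons, so the parent hydride is heptane.
A ketone (C=O on an internal carbon) is the principal characteristic group, giving the suffix -one.
A C=C double bond in the chain gives the infix -ene-.
The numbering direction is chosen so that numbering from this end puts the carbonyl group at C-2 rather than C-6.
With this numbering: the carbonyl at C-2; the double bond between C-4 and C-5; two iodo groups at C-7.
The name is 7,7-diiodohept-4-en-2-one.

7,7-diiodohept-4-en-2-one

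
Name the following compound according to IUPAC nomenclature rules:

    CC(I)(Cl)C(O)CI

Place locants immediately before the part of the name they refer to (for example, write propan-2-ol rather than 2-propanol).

The longest carbon chain that includes the –OH group has 4 carbons, so the parent hydride is butane.
An alcohol (–OH) is the principal characteristic group, giving the suffix -ol.
Choose the numbering such that numbering from this end puts the hydroxyl group at C-2 rather than C-3.
With this numbering: the hydroxyl at C-2; a chloro group at C-3; iodo groups at C-1 and C-3.
Prefixes are listed alphabetically: chloro, iodo.
Putting it together: 3-chloro-1,3-diiodobutan-2-ol.

3-chloro-1,3-diiodobutan-2-ol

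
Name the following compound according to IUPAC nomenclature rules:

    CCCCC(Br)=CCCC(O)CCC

Counting along the main chain through the –OH group and the multiple bond gives 12 carbons: the parent is dodecane.
An alcohol (–OH) is the principal characteristic group, giving the suffix -ol.
There is one C=C double bond, indicated by the ending -ene.
Choose the numbering such that numbering from this end puts the hydroxyl group at C-4 rather than C-9.
With this numbering: the hydroxyl at C-4; the double bond between C-7 and C-8; a bromo group at C-8.
Assembling the pieces gives 8-bromododec-7-en-4-ol.

8-bromododec-7-en-4-ol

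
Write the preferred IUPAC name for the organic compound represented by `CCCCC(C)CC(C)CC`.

3,5-dimethylnonane

The parent chain contains 9 carbons (nonane).
Choose the numbering such that the substituent locant set {3,5} is lower than {5,7} at the first point of difference.
This places methyl groups at C-3 and C-5.
The name is 3,5-dimethylnonane.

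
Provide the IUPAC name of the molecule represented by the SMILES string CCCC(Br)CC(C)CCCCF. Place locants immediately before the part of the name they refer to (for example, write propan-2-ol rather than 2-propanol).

The longest continuous carbon chain has 10 atoms, so the parent hydride is decane.
Number the chain so that the substituent locant set {1,5,7} is lower than {4,6,10} at the first point of difference.
This places a bromo group at C-7; a fluoro group at C-1; a methyl group at C-5.
Prefixes are listed alphabetically: bromo, fluoro, methyl.
Assembling the pieces gives 7-bromo-1-fluoro-5-methyldecane.

7-bromo-1-fluoro-5-methyldecane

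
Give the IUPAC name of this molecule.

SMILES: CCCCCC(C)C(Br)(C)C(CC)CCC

5-bromo-4-ethyl-5,6-dimethylundecane

The longest carbon chain is 11 atoms: the parent is undecane.
The numbering direction is chosen so that the substituent locant set {4,5,5,6} is lower than {6,7,7,8} at the first point of difference.
That gives a bromo group at C-5; an ethyl group at C-4; methyl groups at C-5 and C-6.
Prefixes are listed alphabetically: bromo, ethyl, methyl.
Putting it together: 5-bromo-4-ethyl-5,6-dimethylundecane.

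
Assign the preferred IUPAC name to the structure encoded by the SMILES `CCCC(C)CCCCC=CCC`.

The longest carbon chain that includes the multiple bond has 12 carbons, so the parent hydride is dodecane.
There is one C=C double bond, indicated by the ending -ene.
Choose the numbering such that numbering from this end puts the double bond at C-3 rather than C-9.
With this numbering: the double bond between C-3 and C-4; a methyl group at C-9.
Putting it together: 9-methyldodec-3-ene.

9-methyldodec-3-ene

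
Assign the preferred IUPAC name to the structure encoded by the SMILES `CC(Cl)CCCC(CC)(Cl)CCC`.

The longest continuous carbon chain has 9 atoms, so the parent hydride is nonane.
Number the chain so that the substituent locant set {2,6,6} is lower than {4,4,8} at the first point of difference.
This places chloro groups at C-2 and C-6; an ethyl group at C-6.
Prefixes are listed alphabetically: chloro, ethyl.
Assembling the pieces gives 2,6-dichloro-6-ethylnonane.

2,6-dichloro-6-ethylnonane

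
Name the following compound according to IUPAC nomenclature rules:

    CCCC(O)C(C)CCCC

Counting along the main chain through the –OH group gives 9 carbons: the parent is nonane.
The highest-priority functional group is an alcohol (–OH), so the name ends in -ol.
Number the chain so that numbering from this end puts the hydroxyl group at C-4 rather than C-6.
This places the hydroxyl at C-4; a methyl group at C-5.
Putting it together: 5-methylnonan-4-ol.

5-methylnonan-4-ol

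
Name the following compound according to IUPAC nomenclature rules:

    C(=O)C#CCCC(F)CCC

6-fluoronon-2-ynal

The longest chain bearing the –CHO group and the multiple bond is 9 carbons long (nonane).
The principal characteristic group is an aldehyde (terminal –CHO), named with the suffix -al.
There is one C≡C triple bond, indicated by the ending -yne.
Number the chain so that the aldehyde carbon is C-1 by definition.
With this numbering: the triple bond between C-2 and C-3; a fluoro group at C-6.
Putting it together: 6-fluoronon-2-ynal.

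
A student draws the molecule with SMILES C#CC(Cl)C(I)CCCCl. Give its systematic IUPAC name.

Counting along the main chain through the multiple bond gives 7 carbons: the parent is heptane.
The chain contains a C≡C triple bond, so the unsaturation ending is -yne.
Number the chain so that numbering from this end puts the triple bond at C-1 rather than C-6.
With this numbering: the triple bond between C-1 and C-2; chloro groups at C-3 and C-7; an iodo group at C-4.
The substituents are ordered alphabetically, ignoring any di-/tri- multipliers.
Putting it together: 3,7-dichloro-4-iodohept-1-yne.

3,7-dichloro-4-iodohept-1-yne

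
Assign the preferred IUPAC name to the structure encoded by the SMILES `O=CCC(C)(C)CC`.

3,3-dimethylpentanal

Counting along the main chain through the –CHO group gives 5 carbons: the parent is pentane.
The highest-priority functional group is an aldehyde (terminal –CHO), so the name ends in -al.
Number the chain so that the aldehyde carbon is C-1 by definition.
That gives two methyl groups at C-3.
Assembling the pieces gives 3,3-dimethylpentanal.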